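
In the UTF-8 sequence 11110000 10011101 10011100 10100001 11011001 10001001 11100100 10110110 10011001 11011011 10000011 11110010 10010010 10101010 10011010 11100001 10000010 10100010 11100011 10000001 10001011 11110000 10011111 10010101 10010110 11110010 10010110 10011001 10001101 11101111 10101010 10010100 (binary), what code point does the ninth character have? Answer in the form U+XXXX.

U+9664D

Offset 0: leading byte 0xF0 = 11110000 → 4-byte char #1 = F0 9D 9C A1.
Offset 4: leading byte 0xD9 = 11011001 → 2-byte char #2 = D9 89.
Offset 6: leading byte 0xE4 = 11100100 → 3-byte char #3 = E4 B6 99.
Offset 9: leading byte 0xDB = 11011011 → 2-byte char #4 = DB 83.
Offset 11: leading byte 0xF2 = 11110010 → 4-byte char #5 = F2 92 AA 9A.
Offset 15: leading byte 0xE1 = 11100001 → 3-byte char #6 = E1 82 A2.
Offset 18: leading byte 0xE3 = 11100011 → 3-byte char #7 = E3 81 8B.
Offset 21: leading byte 0xF0 = 11110000 → 4-byte char #8 = F0 9F 95 96.
Offset 25: leading byte 0xF2 = 11110010 → 4-byte char #9 = F2 96 99 8D.
Leading byte 0xF2 = 11110010 matches 11110xxx → 4-byte sequence.
Byte 1: 0xF2 = 11110010, payload 010 (3 bits).
Byte 2: 0x96 = 10010110 (10xxxxxx ✓), payload 010110.
Byte 3: 0x99 = 10011001 (10xxxxxx ✓), payload 011001.
Byte 4: 0x8D = 10001101 (10xxxxxx ✓), payload 001101.
Concatenate: 010010110011001001101 = 0x9664D (21 bits → U+9664D).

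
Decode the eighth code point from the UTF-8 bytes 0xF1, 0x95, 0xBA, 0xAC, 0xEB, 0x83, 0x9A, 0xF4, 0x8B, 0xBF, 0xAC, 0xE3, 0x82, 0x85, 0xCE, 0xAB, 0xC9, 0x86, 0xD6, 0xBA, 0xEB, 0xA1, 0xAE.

Offset 0: leading byte 0xF1 = 11110001 → 4-byte char #1 = F1 95 BA AC.
Offset 4: leading byte 0xEB = 11101011 → 3-byte char #2 = EB 83 9A.
Offset 7: leading byte 0xF4 = 11110100 → 4-byte char #3 = F4 8B BF AC.
Offset 11: leading byte 0xE3 = 11100011 → 3-byte char #4 = E3 82 85.
Offset 14: leading byte 0xCE = 11001110 → 2-byte char #5 = CE AB.
Offset 16: leading byte 0xC9 = 11001001 → 2-byte char #6 = C9 86.
Offset 18: leading byte 0xD6 = 11010110 → 2-byte char #7 = D6 BA.
Offset 20: leading byte 0xEB = 11101011 → 3-byte char #8 = EB A1 AE.
Leading byte 0xEB = 11101011 matches 1110xxxx → 3-byte sequence.
Byte 1: 0xEB = 11101011, payload 1011 (4 bits).
Byte 2: 0xA1 = 10100001 (10xxxxxx ✓), payload 100001.
Byte 3: 0xAE = 10101110 (10xxxxxx ✓), payload 101110.
Concatenate: 1011100001101110 = 0xB86E (16 bits → U+B86E).

U+B86E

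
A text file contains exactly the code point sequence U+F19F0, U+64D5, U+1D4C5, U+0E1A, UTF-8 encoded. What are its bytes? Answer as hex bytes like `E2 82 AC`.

F3 B1 A7 B0 E6 93 95 F0 9D 93 85 E0 B8 9A

U+F19F0: 4-byte form → F3 B1 A7 B0.
U+64D5: 3-byte form → E6 93 95.
U+1D4C5: 4-byte form → F0 9D 93 85.
U+0E1A: 3-byte form → E0 B8 9A.
Concatenated (14 bytes): F3 B1 A7 B0 E6 93 95 F0 9D 93 85 E0 B8 9A.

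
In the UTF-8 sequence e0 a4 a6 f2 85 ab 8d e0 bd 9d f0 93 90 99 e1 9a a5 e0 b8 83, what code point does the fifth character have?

U+16A5

Offset 0: leading byte 0xE0 = 11100000 → 3-byte char #1 = E0 A4 A6.
Offset 3: leading byte 0xF2 = 11110010 → 4-byte char #2 = F2 85 AB 8D.
Offset 7: leading byte 0xE0 = 11100000 → 3-byte char #3 = E0 BD 9D.
Offset 10: leading byte 0xF0 = 11110000 → 4-byte char #4 = F0 93 90 99.
Offset 14: leading byte 0xE1 = 11100001 → 3-byte char #5 = E1 9A A5.
Leading byte 0xE1 = 11100001 matches 1110xxxx → 3-byte sequence.
Byte 1: 0xE1 = 11100001, payload 0001 (4 bits).
Byte 2: 0x9A = 10011010 (10xxxxxx ✓), payload 011010.
Byte 3: 0xA5 = 10100101 (10xxxxxx ✓), payload 100101.
Concatenate: 0001011010100101 = 0x16A5 (16 bits → U+16A5).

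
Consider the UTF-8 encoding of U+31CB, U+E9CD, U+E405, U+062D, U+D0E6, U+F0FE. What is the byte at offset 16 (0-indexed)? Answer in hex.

U+31CB → 3-byte form E3 87 8B at offsets 0–2.
U+E9CD → 3-byte form EE A7 8D at offsets 3–5.
U+E405 → 3-byte form EE 90 85 at offsets 6–8.
U+062D → 2-byte form D8 AD at offsets 9–10.
U+D0E6 → 3-byte form ED 83 A6 at offsets 11–13.
U+F0FE → 3-byte form EF 83 BE at offsets 14–16.
Offset 16 falls in char 6's range; it's byte 3 of EF 83 BE = 0xBE.

0xBE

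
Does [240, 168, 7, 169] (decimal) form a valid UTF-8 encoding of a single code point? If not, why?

Leading byte 0xF0 = 11110000 → 4-byte form.
Byte 3 is 0x07 = 00000111, which is not 10xxxxxx — expected a continuation byte.

invalid (non-continuation byte where continuation expected)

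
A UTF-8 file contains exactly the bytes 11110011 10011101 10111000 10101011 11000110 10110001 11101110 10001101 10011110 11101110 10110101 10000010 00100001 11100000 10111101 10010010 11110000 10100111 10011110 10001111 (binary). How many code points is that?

Byte at offset 0: 0xF3 = 11110011 → 4-byte char (#1). Advance 4.
Byte at offset 4: 0xC6 = 11000110 → 2-byte char (#2). Advance 2.
Byte at offset 6: 0xEE = 11101110 → 3-byte char (#3). Advance 3.
Byte at offset 9: 0xEE = 11101110 → 3-byte char (#4). Advance 3.
Byte at offset 12: 0x21 = 00100001 → 1-byte char (#5). Advance 1.
Byte at offset 13: 0xE0 = 11100000 → 3-byte char (#6). Advance 3.
Byte at offset 16: 0xF0 = 11110000 → 4-byte char (#7). Advance 4.
Reached end at offset 20 after 7 code points.

7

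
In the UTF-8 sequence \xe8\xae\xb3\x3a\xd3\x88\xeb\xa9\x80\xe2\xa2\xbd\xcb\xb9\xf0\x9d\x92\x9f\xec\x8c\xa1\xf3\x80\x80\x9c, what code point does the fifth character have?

Offset 0: leading byte 0xE8 = 11101000 → 3-byte char #1 = E8 AE B3.
Offset 3: leading byte 0x3A = 00111010 → 1-byte char #2 = 3A.
Offset 4: leading byte 0xD3 = 11010011 → 2-byte char #3 = D3 88.
Offset 6: leading byte 0xEB = 11101011 → 3-byte char #4 = EB A9 80.
Offset 9: leading byte 0xE2 = 11100010 → 3-byte char #5 = E2 A2 BD.
Leading byte 0xE2 = 11100010 matches 1110xxxx → 3-byte sequence.
Byte 1: 0xE2 = 11100010, payload 0010 (4 bits).
Byte 2: 0xA2 = 10100010 (10xxxxxx ✓), payload 100010.
Byte 3: 0xBD = 10111101 (10xxxxxx ✓), payload 111101.
Concatenate: 0010100010111101 = 0x28BD (16 bits → U+28BD).

U+28BD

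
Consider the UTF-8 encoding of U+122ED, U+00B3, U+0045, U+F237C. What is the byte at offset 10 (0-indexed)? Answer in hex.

U+122ED → 4-byte form F0 92 8B AD at offsets 0–3.
U+00B3 → 2-byte form C2 B3 at offsets 4–5.
U+0045 → 1-byte form 45 at offsets 6–6.
U+F237C → 4-byte form F3 B2 8D BC at offsets 7–10.
Offset 10 falls in char 4's range; it's byte 4 of F3 B2 8D BC = 0xBC.

0xBC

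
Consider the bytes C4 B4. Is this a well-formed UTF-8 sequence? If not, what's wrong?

valid

Leading byte 0xC4 = 11000100 → 2-byte form.
Continuation bytes 0xB4=10110100 all match 10xxxxxx.
Decoded value 0x134 is ≥ 0x80 (shortest form) and not a surrogate.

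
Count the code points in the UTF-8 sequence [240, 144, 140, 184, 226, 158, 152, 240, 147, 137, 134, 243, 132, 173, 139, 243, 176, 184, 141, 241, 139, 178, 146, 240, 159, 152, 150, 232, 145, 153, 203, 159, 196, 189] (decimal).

10

Byte at offset 0: 0xF0 = 11110000 → 4-byte char (#1). Advance 4.
Byte at offset 4: 0xE2 = 11100010 → 3-byte char (#2). Advance 3.
Byte at offset 7: 0xF0 = 11110000 → 4-byte char (#3). Advance 4.
Byte at offset 11: 0xF3 = 11110011 → 4-byte char (#4). Advance 4.
Byte at offset 15: 0xF3 = 11110011 → 4-byte char (#5). Advance 4.
Byte at offset 19: 0xF1 = 11110001 → 4-byte char (#6). Advance 4.
Byte at offset 23: 0xF0 = 11110000 → 4-byte char (#7). Advance 4.
Byte at offset 27: 0xE8 = 11101000 → 3-byte char (#8). Advance 3.
Byte at offset 30: 0xCB = 11001011 → 2-byte char (#9). Advance 2.
Byte at offset 32: 0xC4 = 11000100 → 2-byte char (#10). Advance 2.
Reached end at offset 34 after 10 code points.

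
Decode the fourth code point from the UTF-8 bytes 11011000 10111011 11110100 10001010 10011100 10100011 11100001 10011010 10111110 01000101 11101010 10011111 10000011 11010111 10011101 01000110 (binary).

Offset 0: leading byte 0xD8 = 11011000 → 2-byte char #1 = D8 BB.
Offset 2: leading byte 0xF4 = 11110100 → 4-byte char #2 = F4 8A 9C A3.
Offset 6: leading byte 0xE1 = 11100001 → 3-byte char #3 = E1 9A BE.
Offset 9: leading byte 0x45 = 01000101 → 1-byte char #4 = 45.
Leading byte 0x45 = 01000101 matches 0xxxxxxx → 1-byte sequence.
Byte 1: 0x45 = 01000101, payload 1000101 (7 bits).
Concatenate: 1000101 = 0x45 (7 bits → U+0045).

U+0045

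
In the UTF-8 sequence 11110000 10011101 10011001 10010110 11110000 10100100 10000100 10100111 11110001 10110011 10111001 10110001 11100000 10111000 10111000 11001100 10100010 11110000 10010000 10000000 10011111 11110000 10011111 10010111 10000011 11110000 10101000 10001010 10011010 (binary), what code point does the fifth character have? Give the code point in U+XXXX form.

U+0322

Offset 0: leading byte 0xF0 = 11110000 → 4-byte char #1 = F0 9D 99 96.
Offset 4: leading byte 0xF0 = 11110000 → 4-byte char #2 = F0 A4 84 A7.
Offset 8: leading byte 0xF1 = 11110001 → 4-byte char #3 = F1 B3 B9 B1.
Offset 12: leading byte 0xE0 = 11100000 → 3-byte char #4 = E0 B8 B8.
Offset 15: leading byte 0xCC = 11001100 → 2-byte char #5 = CC A2.
Leading byte 0xCC = 11001100 matches 110xxxxx → 2-byte sequence.
Byte 1: 0xCC = 11001100, payload 01100 (5 bits).
Byte 2: 0xA2 = 10100010 (10xxxxxx ✓), payload 100010.
Concatenate: 01100100010 = 0x322 (11 bits → U+0322).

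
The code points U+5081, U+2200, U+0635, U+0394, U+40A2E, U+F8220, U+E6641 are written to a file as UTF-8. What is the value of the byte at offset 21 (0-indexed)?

U+5081 → 3-byte form E5 82 81 at offsets 0–2.
U+2200 → 3-byte form E2 88 80 at offsets 3–5.
U+0635 → 2-byte form D8 B5 at offsets 6–7.
U+0394 → 2-byte form CE 94 at offsets 8–9.
U+40A2E → 4-byte form F1 80 A8 AE at offsets 10–13.
U+F8220 → 4-byte form F3 B8 88 A0 at offsets 14–17.
U+E6641 → 4-byte form F3 A6 99 81 at offsets 18–21.
Offset 21 falls in char 7's range; it's byte 4 of F3 A6 99 81 = 0x81.

0x81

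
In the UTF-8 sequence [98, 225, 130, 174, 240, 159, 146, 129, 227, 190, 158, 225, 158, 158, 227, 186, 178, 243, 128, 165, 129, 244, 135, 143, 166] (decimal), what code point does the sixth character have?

Offset 0: leading byte 0x62 = 01100010 → 1-byte char #1 = 62.
Offset 1: leading byte 0xE1 = 11100001 → 3-byte char #2 = E1 82 AE.
Offset 4: leading byte 0xF0 = 11110000 → 4-byte char #3 = F0 9F 92 81.
Offset 8: leading byte 0xE3 = 11100011 → 3-byte char #4 = E3 BE 9E.
Offset 11: leading byte 0xE1 = 11100001 → 3-byte char #5 = E1 9E 9E.
Offset 14: leading byte 0xE3 = 11100011 → 3-byte char #6 = E3 BA B2.
Leading byte 0xE3 = 11100011 matches 1110xxxx → 3-byte sequence.
Byte 1: 0xE3 = 11100011, payload 0011 (4 bits).
Byte 2: 0xBA = 10111010 (10xxxxxx ✓), payload 111010.
Byte 3: 0xB2 = 10110010 (10xxxxxx ✓), payload 110010.
Concatenate: 0011111010110010 = 0x3EB2 (16 bits → U+3EB2).

U+3EB2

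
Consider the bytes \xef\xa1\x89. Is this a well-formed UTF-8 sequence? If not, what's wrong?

valid

Leading byte 0xEF = 11101111 → 3-byte form.
Continuation bytes 0xA1=10100001, 0x89=10001001 all match 10xxxxxx.
Decoded value 0xF849 is ≥ 0x800 (shortest form) and not a surrogate.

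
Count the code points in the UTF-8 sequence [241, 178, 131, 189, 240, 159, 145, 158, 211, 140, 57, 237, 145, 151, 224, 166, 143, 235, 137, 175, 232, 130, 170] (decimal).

Byte at offset 0: 0xF1 = 11110001 → 4-byte char (#1). Advance 4.
Byte at offset 4: 0xF0 = 11110000 → 4-byte char (#2). Advance 4.
Byte at offset 8: 0xD3 = 11010011 → 2-byte char (#3). Advance 2.
Byte at offset 10: 0x39 = 00111001 → 1-byte char (#4). Advance 1.
Byte at offset 11: 0xED = 11101101 → 3-byte char (#5). Advance 3.
Byte at offset 14: 0xE0 = 11100000 → 3-byte char (#6). Advance 3.
Byte at offset 17: 0xEB = 11101011 → 3-byte char (#7). Advance 3.
Byte at offset 20: 0xE8 = 11101000 → 3-byte char (#8). Advance 3.
Reached end at offset 23 after 8 code points.

8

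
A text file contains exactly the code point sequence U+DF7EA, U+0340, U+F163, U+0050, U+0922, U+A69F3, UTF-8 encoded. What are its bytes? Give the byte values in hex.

F3 9F 9F AA CD 80 EF 85 A3 50 E0 A4 A2 F2 A6 A7 B3

U+DF7EA: 4-byte form → F3 9F 9F AA.
U+0340: 2-byte form → CD 80.
U+F163: 3-byte form → EF 85 A3.
U+0050: 1-byte form → 50.
U+0922: 3-byte form → E0 A4 A2.
U+A69F3: 4-byte form → F2 A6 A7 B3.
Concatenated (17 bytes): F3 9F 9F AA CD 80 EF 85 A3 50 E0 A4 A2 F2 A6 A7 B3.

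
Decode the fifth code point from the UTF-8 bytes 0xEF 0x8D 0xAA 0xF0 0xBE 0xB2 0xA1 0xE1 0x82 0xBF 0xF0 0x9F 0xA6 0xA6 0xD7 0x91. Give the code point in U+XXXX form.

U+05D1

Offset 0: leading byte 0xEF = 11101111 → 3-byte char #1 = EF 8D AA.
Offset 3: leading byte 0xF0 = 11110000 → 4-byte char #2 = F0 BE B2 A1.
Offset 7: leading byte 0xE1 = 11100001 → 3-byte char #3 = E1 82 BF.
Offset 10: leading byte 0xF0 = 11110000 → 4-byte char #4 = F0 9F A6 A6.
Offset 14: leading byte 0xD7 = 11010111 → 2-byte char #5 = D7 91.
Leading byte 0xD7 = 11010111 matches 110xxxxx → 2-byte sequence.
Byte 1: 0xD7 = 11010111, payload 10111 (5 bits).
Byte 2: 0x91 = 10010001 (10xxxxxx ✓), payload 010001.
Concatenate: 10111010001 = 0x5D1 (11 bits → U+05D1).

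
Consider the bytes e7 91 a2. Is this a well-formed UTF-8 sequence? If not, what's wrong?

Leading byte 0xE7 = 11100111 → 3-byte form.
Continuation bytes 0x91=10010001, 0xA2=10100010 all match 10xxxxxx.
Decoded value 0x7462 is ≥ 0x800 (shortest form) and not a surrogate.

valid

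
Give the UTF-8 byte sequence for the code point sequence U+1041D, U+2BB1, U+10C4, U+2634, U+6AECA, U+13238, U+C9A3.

F0 90 90 9D E2 AE B1 E1 83 84 E2 98 B4 F1 AA BB 8A F0 93 88 B8 EC A6 A3

U+1041D: 4-byte form → F0 90 90 9D.
U+2BB1: 3-byte form → E2 AE B1.
U+10C4: 3-byte form → E1 83 84.
U+2634: 3-byte form → E2 98 B4.
U+6AECA: 4-byte form → F1 AA BB 8A.
U+13238: 4-byte form → F0 93 88 B8.
U+C9A3: 3-byte form → EC A6 A3.
Concatenated (24 bytes): F0 90 90 9D E2 AE B1 E1 83 84 E2 98 B4 F1 AA BB 8A F0 93 88 B8 EC A6 A3.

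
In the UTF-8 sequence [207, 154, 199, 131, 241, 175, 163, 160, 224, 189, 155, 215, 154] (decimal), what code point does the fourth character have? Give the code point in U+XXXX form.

Offset 0: leading byte 0xCF = 11001111 → 2-byte char #1 = CF 9A.
Offset 2: leading byte 0xC7 = 11000111 → 2-byte char #2 = C7 83.
Offset 4: leading byte 0xF1 = 11110001 → 4-byte char #3 = F1 AF A3 A0.
Offset 8: leading byte 0xE0 = 11100000 → 3-byte char #4 = E0 BD 9B.
Leading byte 0xE0 = 11100000 matches 1110xxxx → 3-byte sequence.
Byte 1: 0xE0 = 11100000, payload 0000 (4 bits).
Byte 2: 0xBD = 10111101 (10xxxxxx ✓), payload 111101.
Byte 3: 0x9B = 10011011 (10xxxxxx ✓), payload 011011.
Concatenate: 0000111101011011 = 0xF5B (16 bits → U+0F5B).

U+0F5B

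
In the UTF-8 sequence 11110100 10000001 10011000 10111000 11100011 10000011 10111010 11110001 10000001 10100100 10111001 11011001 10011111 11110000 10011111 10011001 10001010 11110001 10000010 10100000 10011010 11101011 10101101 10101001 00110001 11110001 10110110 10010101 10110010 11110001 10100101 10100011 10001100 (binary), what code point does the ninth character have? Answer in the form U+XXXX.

Offset 0: leading byte 0xF4 = 11110100 → 4-byte char #1 = F4 81 98 B8.
Offset 4: leading byte 0xE3 = 11100011 → 3-byte char #2 = E3 83 BA.
Offset 7: leading byte 0xF1 = 11110001 → 4-byte char #3 = F1 81 A4 B9.
Offset 11: leading byte 0xD9 = 11011001 → 2-byte char #4 = D9 9F.
Offset 13: leading byte 0xF0 = 11110000 → 4-byte char #5 = F0 9F 99 8A.
Offset 17: leading byte 0xF1 = 11110001 → 4-byte char #6 = F1 82 A0 9A.
Offset 21: leading byte 0xEB = 11101011 → 3-byte char #7 = EB AD A9.
Offset 24: leading byte 0x31 = 00110001 → 1-byte char #8 = 31.
Offset 25: leading byte 0xF1 = 11110001 → 4-byte char #9 = F1 B6 95 B2.
Leading byte 0xF1 = 11110001 matches 11110xxx → 4-byte sequence.
Byte 1: 0xF1 = 11110001, payload 001 (3 bits).
Byte 2: 0xB6 = 10110110 (10xxxxxx ✓), payload 110110.
Byte 3: 0x95 = 10010101 (10xxxxxx ✓), payload 010101.
Byte 4: 0xB2 = 10110010 (10xxxxxx ✓), payload 110010.
Concatenate: 001110110010101110010 = 0x76572 (21 bits → U+76572).

U+76572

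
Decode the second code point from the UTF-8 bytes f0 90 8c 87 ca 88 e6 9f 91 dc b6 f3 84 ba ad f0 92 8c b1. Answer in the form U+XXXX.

U+0288

Offset 0: leading byte 0xF0 = 11110000 → 4-byte char #1 = F0 90 8C 87.
Offset 4: leading byte 0xCA = 11001010 → 2-byte char #2 = CA 88.
Leading byte 0xCA = 11001010 matches 110xxxxx → 2-byte sequence.
Byte 1: 0xCA = 11001010, payload 01010 (5 bits).
Byte 2: 0x88 = 10001000 (10xxxxxx ✓), payload 001000.
Concatenate: 01010001000 = 0x288 (11 bits → U+0288).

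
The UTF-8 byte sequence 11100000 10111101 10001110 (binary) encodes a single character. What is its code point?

U+0F4E

Leading byte 0xE0 = 11100000 matches 1110xxxx → 3-byte sequence.
Byte 1: 0xE0 = 11100000, payload 0000 (4 bits).
Byte 2: 0xBD = 10111101 (10xxxxxx ✓), payload 111101.
Byte 3: 0x8E = 10001110 (10xxxxxx ✓), payload 001110.
Concatenate: 0000111101001110 = 0xF4E (16 bits → U+0F4E).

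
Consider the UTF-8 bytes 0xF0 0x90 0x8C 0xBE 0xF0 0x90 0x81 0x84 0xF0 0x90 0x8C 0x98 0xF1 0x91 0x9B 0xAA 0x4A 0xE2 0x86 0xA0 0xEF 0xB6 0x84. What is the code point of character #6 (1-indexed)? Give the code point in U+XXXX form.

U+21A0

Offset 0: leading byte 0xF0 = 11110000 → 4-byte char #1 = F0 90 8C BE.
Offset 4: leading byte 0xF0 = 11110000 → 4-byte char #2 = F0 90 81 84.
Offset 8: leading byte 0xF0 = 11110000 → 4-byte char #3 = F0 90 8C 98.
Offset 12: leading byte 0xF1 = 11110001 → 4-byte char #4 = F1 91 9B AA.
Offset 16: leading byte 0x4A = 01001010 → 1-byte char #5 = 4A.
Offset 17: leading byte 0xE2 = 11100010 → 3-byte char #6 = E2 86 A0.
Leading byte 0xE2 = 11100010 matches 1110xxxx → 3-byte sequence.
Byte 1: 0xE2 = 11100010, payload 0010 (4 bits).
Byte 2: 0x86 = 10000110 (10xxxxxx ✓), payload 000110.
Byte 3: 0xA0 = 10100000 (10xxxxxx ✓), payload 100000.
Concatenate: 0010000110100000 = 0x21A0 (16 bits → U+21A0).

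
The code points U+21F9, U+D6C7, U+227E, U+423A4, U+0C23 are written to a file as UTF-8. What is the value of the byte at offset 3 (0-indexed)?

0xED

U+21F9 → 3-byte form E2 87 B9 at offsets 0–2.
U+D6C7 → 3-byte form ED 9B 87 at offsets 3–5.
Offset 3 falls in char 2's range; it's byte 1 of ED 9B 87 = 0xED.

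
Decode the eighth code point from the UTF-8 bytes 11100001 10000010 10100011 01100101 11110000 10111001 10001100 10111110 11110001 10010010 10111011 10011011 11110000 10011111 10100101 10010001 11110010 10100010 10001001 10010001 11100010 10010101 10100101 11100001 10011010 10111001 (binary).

Offset 0: leading byte 0xE1 = 11100001 → 3-byte char #1 = E1 82 A3.
Offset 3: leading byte 0x65 = 01100101 → 1-byte char #2 = 65.
Offset 4: leading byte 0xF0 = 11110000 → 4-byte char #3 = F0 B9 8C BE.
Offset 8: leading byte 0xF1 = 11110001 → 4-byte char #4 = F1 92 BB 9B.
Offset 12: leading byte 0xF0 = 11110000 → 4-byte char #5 = F0 9F A5 91.
Offset 16: leading byte 0xF2 = 11110010 → 4-byte char #6 = F2 A2 89 91.
Offset 20: leading byte 0xE2 = 11100010 → 3-byte char #7 = E2 95 A5.
Offset 23: leading byte 0xE1 = 11100001 → 3-byte char #8 = E1 9A B9.
Leading byte 0xE1 = 11100001 matches 1110xxxx → 3-byte sequence.
Byte 1: 0xE1 = 11100001, payload 0001 (4 bits).
Byte 2: 0x9A = 10011010 (10xxxxxx ✓), payload 011010.
Byte 3: 0xB9 = 10111001 (10xxxxxx ✓), payload 111001.
Concatenate: 0001011010111001 = 0x16B9 (16 bits → U+16B9).

U+16B9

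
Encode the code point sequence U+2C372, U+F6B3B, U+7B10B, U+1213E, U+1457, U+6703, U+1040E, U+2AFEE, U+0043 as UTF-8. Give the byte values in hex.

U+2C372: 4-byte form → F0 AC 8D B2.
U+F6B3B: 4-byte form → F3 B6 AC BB.
U+7B10B: 4-byte form → F1 BB 84 8B.
U+1213E: 4-byte form → F0 92 84 BE.
U+1457: 3-byte form → E1 91 97.
U+6703: 3-byte form → E6 9C 83.
U+1040E: 4-byte form → F0 90 90 8E.
U+2AFEE: 4-byte form → F0 AA BF AE.
U+0043: 1-byte form → 43.
Concatenated (31 bytes): F0 AC 8D B2 F3 B6 AC BB F1 BB 84 8B F0 92 84 BE E1 91 97 E6 9C 83 F0 90 90 8E F0 AA BF AE 43.

F0 AC 8D B2 F3 B6 AC BB F1 BB 84 8B F0 92 84 BE E1 91 97 E6 9C 83 F0 90 90 8E F0 AA BF AE 43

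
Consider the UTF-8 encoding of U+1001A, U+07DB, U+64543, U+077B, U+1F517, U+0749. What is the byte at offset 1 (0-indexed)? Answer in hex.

U+1001A → 4-byte form F0 90 80 9A at offsets 0–3.
Offset 1 falls in char 1's range; it's byte 2 of F0 90 80 9A = 0x90.

0x90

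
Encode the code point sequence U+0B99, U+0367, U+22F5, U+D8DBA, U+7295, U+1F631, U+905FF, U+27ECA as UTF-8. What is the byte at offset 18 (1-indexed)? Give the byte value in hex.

0x98

1-indexed offset 18 is 0-indexed offset 17.
U+0B99 → 3-byte form E0 AE 99 at offsets 0–2.
U+0367 → 2-byte form CD A7 at offsets 3–4.
U+22F5 → 3-byte form E2 8B B5 at offsets 5–7.
U+D8DBA → 4-byte form F3 98 B6 BA at offsets 8–11.
U+7295 → 3-byte form E7 8A 95 at offsets 12–14.
U+1F631 → 4-byte form F0 9F 98 B1 at offsets 15–18.
Offset 17 falls in char 6's range; it's byte 3 of F0 9F 98 B1 = 0x98.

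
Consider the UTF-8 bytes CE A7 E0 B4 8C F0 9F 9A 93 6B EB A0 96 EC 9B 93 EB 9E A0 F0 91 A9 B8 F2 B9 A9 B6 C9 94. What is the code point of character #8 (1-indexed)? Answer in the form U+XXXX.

Offset 0: leading byte 0xCE = 11001110 → 2-byte char #1 = CE A7.
Offset 2: leading byte 0xE0 = 11100000 → 3-byte char #2 = E0 B4 8C.
Offset 5: leading byte 0xF0 = 11110000 → 4-byte char #3 = F0 9F 9A 93.
Offset 9: leading byte 0x6B = 01101011 → 1-byte char #4 = 6B.
Offset 10: leading byte 0xEB = 11101011 → 3-byte char #5 = EB A0 96.
Offset 13: leading byte 0xEC = 11101100 → 3-byte char #6 = EC 9B 93.
Offset 16: leading byte 0xEB = 11101011 → 3-byte char #7 = EB 9E A0.
Offset 19: leading byte 0xF0 = 11110000 → 4-byte char #8 = F0 91 A9 B8.
Leading byte 0xF0 = 11110000 matches 11110xxx → 4-byte sequence.
Byte 1: 0xF0 = 11110000, payload 000 (3 bits).
Byte 2: 0x91 = 10010001 (10xxxxxx ✓), payload 010001.
Byte 3: 0xA9 = 10101001 (10xxxxxx ✓), payload 101001.
Byte 4: 0xB8 = 10111000 (10xxxxxx ✓), payload 111000.
Concatenate: 000010001101001111000 = 0x11A78 (21 bits → U+11A78).

U+11A78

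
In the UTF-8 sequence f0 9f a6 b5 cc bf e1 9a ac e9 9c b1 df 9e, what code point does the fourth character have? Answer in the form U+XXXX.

Offset 0: leading byte 0xF0 = 11110000 → 4-byte char #1 = F0 9F A6 B5.
Offset 4: leading byte 0xCC = 11001100 → 2-byte char #2 = CC BF.
Offset 6: leading byte 0xE1 = 11100001 → 3-byte char #3 = E1 9A AC.
Offset 9: leading byte 0xE9 = 11101001 → 3-byte char #4 = E9 9C B1.
Leading byte 0xE9 = 11101001 matches 1110xxxx → 3-byte sequence.
Byte 1: 0xE9 = 11101001, payload 1001 (4 bits).
Byte 2: 0x9C = 10011100 (10xxxxxx ✓), payload 011100.
Byte 3: 0xB1 = 10110001 (10xxxxxx ✓), payload 110001.
Concatenate: 1001011100110001 = 0x9731 (16 bits → U+9731).

U+9731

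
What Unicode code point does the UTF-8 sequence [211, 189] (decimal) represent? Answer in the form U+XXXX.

U+04FD

Leading byte 0xD3 = 11010011 matches 110xxxxx → 2-byte sequence.
Byte 1: 0xD3 = 11010011, payload 10011 (5 bits).
Byte 2: 0xBD = 10111101 (10xxxxxx ✓), payload 111101.
Concatenate: 10011111101 = 0x4FD (11 bits → U+04FD).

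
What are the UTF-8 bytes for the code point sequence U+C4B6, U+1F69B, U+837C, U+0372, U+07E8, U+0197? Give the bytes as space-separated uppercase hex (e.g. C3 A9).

EC 92 B6 F0 9F 9A 9B E8 8D BC CD B2 DF A8 C6 97

U+C4B6: 3-byte form → EC 92 B6.
U+1F69B: 4-byte form → F0 9F 9A 9B.
U+837C: 3-byte form → E8 8D BC.
U+0372: 2-byte form → CD B2.
U+07E8: 2-byte form → DF A8.
U+0197: 2-byte form → C6 97.
Concatenated (16 bytes): EC 92 B6 F0 9F 9A 9B E8 8D BC CD B2 DF A8 C6 97.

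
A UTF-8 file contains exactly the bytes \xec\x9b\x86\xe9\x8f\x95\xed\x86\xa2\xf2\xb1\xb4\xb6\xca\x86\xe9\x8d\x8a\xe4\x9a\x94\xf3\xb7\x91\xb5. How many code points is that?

8

Byte at offset 0: 0xEC = 11101100 → 3-byte char (#1). Advance 3.
Byte at offset 3: 0xE9 = 11101001 → 3-byte char (#2). Advance 3.
Byte at offset 6: 0xED = 11101101 → 3-byte char (#3). Advance 3.
Byte at offset 9: 0xF2 = 11110010 → 4-byte char (#4). Advance 4.
Byte at offset 13: 0xCA = 11001010 → 2-byte char (#5). Advance 2.
Byte at offset 15: 0xE9 = 11101001 → 3-byte char (#6). Advance 3.
Byte at offset 18: 0xE4 = 11100100 → 3-byte char (#7). Advance 3.
Byte at offset 21: 0xF3 = 11110011 → 4-byte char (#8). Advance 4.
Reached end at offset 25 after 8 code points.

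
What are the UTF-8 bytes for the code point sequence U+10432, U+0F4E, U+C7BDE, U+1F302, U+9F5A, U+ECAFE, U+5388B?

U+10432: 4-byte form → F0 90 90 B2.
U+0F4E: 3-byte form → E0 BD 8E.
U+C7BDE: 4-byte form → F3 87 AF 9E.
U+1F302: 4-byte form → F0 9F 8C 82.
U+9F5A: 3-byte form → E9 BD 9A.
U+ECAFE: 4-byte form → F3 AC AB BE.
U+5388B: 4-byte form → F1 93 A2 8B.
Concatenated (26 bytes): F0 90 90 B2 E0 BD 8E F3 87 AF 9E F0 9F 8C 82 E9 BD 9A F3 AC AB BE F1 93 A2 8B.

F0 90 90 B2 E0 BD 8E F3 87 AF 9E F0 9F 8C 82 E9 BD 9A F3 AC AB BE F1 93 A2 8B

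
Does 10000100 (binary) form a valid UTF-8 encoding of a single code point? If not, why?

invalid (continuation byte with no leading byte)

Byte 0x84 = 10000100 has the form 10xxxxxx — a continuation byte — but there is no preceding leading byte.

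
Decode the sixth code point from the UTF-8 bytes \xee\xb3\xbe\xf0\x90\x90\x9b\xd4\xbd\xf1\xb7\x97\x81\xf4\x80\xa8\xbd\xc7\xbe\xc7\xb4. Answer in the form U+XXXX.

U+01FE

Offset 0: leading byte 0xEE = 11101110 → 3-byte char #1 = EE B3 BE.
Offset 3: leading byte 0xF0 = 11110000 → 4-byte char #2 = F0 90 90 9B.
Offset 7: leading byte 0xD4 = 11010100 → 2-byte char #3 = D4 BD.
Offset 9: leading byte 0xF1 = 11110001 → 4-byte char #4 = F1 B7 97 81.
Offset 13: leading byte 0xF4 = 11110100 → 4-byte char #5 = F4 80 A8 BD.
Offset 17: leading byte 0xC7 = 11000111 → 2-byte char #6 = C7 BE.
Leading byte 0xC7 = 11000111 matches 110xxxxx → 2-byte sequence.
Byte 1: 0xC7 = 11000111, payload 00111 (5 bits).
Byte 2: 0xBE = 10111110 (10xxxxxx ✓), payload 111110.
Concatenate: 00111111110 = 0x1FE (11 bits → U+01FE).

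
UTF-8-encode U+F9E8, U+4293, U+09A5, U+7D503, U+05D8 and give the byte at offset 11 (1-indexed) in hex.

1-indexed offset 11 is 0-indexed offset 10.
U+F9E8 → 3-byte form EF A7 A8 at offsets 0–2.
U+4293 → 3-byte form E4 8A 93 at offsets 3–5.
U+09A5 → 3-byte form E0 A6 A5 at offsets 6–8.
U+7D503 → 4-byte form F1 BD 94 83 at offsets 9–12.
Offset 10 falls in char 4's range; it's byte 2 of F1 BD 94 83 = 0xBD.

0xBD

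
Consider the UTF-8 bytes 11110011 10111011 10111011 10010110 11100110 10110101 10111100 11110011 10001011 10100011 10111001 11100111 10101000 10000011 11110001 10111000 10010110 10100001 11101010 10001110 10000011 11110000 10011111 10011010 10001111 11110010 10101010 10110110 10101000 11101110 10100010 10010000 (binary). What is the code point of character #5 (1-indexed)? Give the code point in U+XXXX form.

Offset 0: leading byte 0xF3 = 11110011 → 4-byte char #1 = F3 BB BB 96.
Offset 4: leading byte 0xE6 = 11100110 → 3-byte char #2 = E6 B5 BC.
Offset 7: leading byte 0xF3 = 11110011 → 4-byte char #3 = F3 8B A3 B9.
Offset 11: leading byte 0xE7 = 11100111 → 3-byte char #4 = E7 A8 83.
Offset 14: leading byte 0xF1 = 11110001 → 4-byte char #5 = F1 B8 96 A1.
Leading byte 0xF1 = 11110001 matches 11110xxx → 4-byte sequence.
Byte 1: 0xF1 = 11110001, payload 001 (3 bits).
Byte 2: 0xB8 = 10111000 (10xxxxxx ✓), payload 111000.
Byte 3: 0x96 = 10010110 (10xxxxxx ✓), payload 010110.
Byte 4: 0xA1 = 10100001 (10xxxxxx ✓), payload 100001.
Concatenate: 001111000010110100001 = 0x785A1 (21 bits → U+785A1).

U+785A1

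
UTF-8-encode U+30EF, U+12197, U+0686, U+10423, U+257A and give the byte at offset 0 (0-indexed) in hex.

0xE3

U+30EF → 3-byte form E3 83 AF at offsets 0–2.
Offset 0 falls in char 1's range; it's byte 1 of E3 83 AF = 0xE3.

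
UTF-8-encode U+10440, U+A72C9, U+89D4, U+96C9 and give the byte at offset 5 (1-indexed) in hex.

0xF2

1-indexed offset 5 is 0-indexed offset 4.
U+10440 → 4-byte form F0 90 91 80 at offsets 0–3.
U+A72C9 → 4-byte form F2 A7 8B 89 at offsets 4–7.
Offset 4 falls in char 2's range; it's byte 1 of F2 A7 8B 89 = 0xF2.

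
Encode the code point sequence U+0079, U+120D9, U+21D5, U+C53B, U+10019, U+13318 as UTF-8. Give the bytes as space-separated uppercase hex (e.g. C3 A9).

U+0079: 1-byte form → 79.
U+120D9: 4-byte form → F0 92 83 99.
U+21D5: 3-byte form → E2 87 95.
U+C53B: 3-byte form → EC 94 BB.
U+10019: 4-byte form → F0 90 80 99.
U+13318: 4-byte form → F0 93 8C 98.
Concatenated (19 bytes): 79 F0 92 83 99 E2 87 95 EC 94 BB F0 90 80 99 F0 93 8C 98.

79 F0 92 83 99 E2 87 95 EC 94 BB F0 90 80 99 F0 93 8C 98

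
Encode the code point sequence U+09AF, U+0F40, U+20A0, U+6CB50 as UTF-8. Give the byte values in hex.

U+09AF: 3-byte form → E0 A6 AF.
U+0F40: 3-byte form → E0 BD 80.
U+20A0: 3-byte form → E2 82 A0.
U+6CB50: 4-byte form → F1 AC AD 90.
Concatenated (13 bytes): E0 A6 AF E0 BD 80 E2 82 A0 F1 AC AD 90.

E0 A6 AF E0 BD 80 E2 82 A0 F1 AC AD 90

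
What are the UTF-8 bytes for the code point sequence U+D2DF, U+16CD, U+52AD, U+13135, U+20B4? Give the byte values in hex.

U+D2DF: 3-byte form → ED 8B 9F.
U+16CD: 3-byte form → E1 9B 8D.
U+52AD: 3-byte form → E5 8A AD.
U+13135: 4-byte form → F0 93 84 B5.
U+20B4: 3-byte form → E2 82 B4.
Concatenated (16 bytes): ED 8B 9F E1 9B 8D E5 8A AD F0 93 84 B5 E2 82 B4.

ED 8B 9F E1 9B 8D E5 8A AD F0 93 84 B5 E2 82 B4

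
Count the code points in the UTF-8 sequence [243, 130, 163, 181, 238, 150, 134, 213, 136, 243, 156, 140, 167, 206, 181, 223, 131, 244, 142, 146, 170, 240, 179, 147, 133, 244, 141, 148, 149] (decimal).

Byte at offset 0: 0xF3 = 11110011 → 4-byte char (#1). Advance 4.
Byte at offset 4: 0xEE = 11101110 → 3-byte char (#2). Advance 3.
Byte at offset 7: 0xD5 = 11010101 → 2-byte char (#3). Advance 2.
Byte at offset 9: 0xF3 = 11110011 → 4-byte char (#4). Advance 4.
Byte at offset 13: 0xCE = 11001110 → 2-byte char (#5). Advance 2.
Byte at offset 15: 0xDF = 11011111 → 2-byte char (#6). Advance 2.
Byte at offset 17: 0xF4 = 11110100 → 4-byte char (#7). Advance 4.
Byte at offset 21: 0xF0 = 11110000 → 4-byte char (#8). Advance 4.
Byte at offset 25: 0xF4 = 11110100 → 4-byte char (#9). Advance 4.
Reached end at offset 29 after 9 code points.

9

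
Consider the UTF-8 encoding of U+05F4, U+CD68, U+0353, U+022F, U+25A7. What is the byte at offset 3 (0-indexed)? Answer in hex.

0xB5

U+05F4 → 2-byte form D7 B4 at offsets 0–1.
U+CD68 → 3-byte form EC B5 A8 at offsets 2–4.
Offset 3 falls in char 2's range; it's byte 2 of EC B5 A8 = 0xB5.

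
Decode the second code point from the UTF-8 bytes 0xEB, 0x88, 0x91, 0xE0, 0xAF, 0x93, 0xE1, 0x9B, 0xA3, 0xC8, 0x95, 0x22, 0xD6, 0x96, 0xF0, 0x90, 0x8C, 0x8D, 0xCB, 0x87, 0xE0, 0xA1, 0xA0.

U+0BD3

Offset 0: leading byte 0xEB = 11101011 → 3-byte char #1 = EB 88 91.
Offset 3: leading byte 0xE0 = 11100000 → 3-byte char #2 = E0 AF 93.
Leading byte 0xE0 = 11100000 matches 1110xxxx → 3-byte sequence.
Byte 1: 0xE0 = 11100000, payload 0000 (4 bits).
Byte 2: 0xAF = 10101111 (10xxxxxx ✓), payload 101111.
Byte 3: 0x93 = 10010011 (10xxxxxx ✓), payload 010011.
Concatenate: 0000101111010011 = 0xBD3 (16 bits → U+0BD3).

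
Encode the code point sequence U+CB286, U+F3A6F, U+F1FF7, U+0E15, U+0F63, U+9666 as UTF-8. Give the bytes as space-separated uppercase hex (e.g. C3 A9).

F3 8B 8A 86 F3 B3 A9 AF F3 B1 BF B7 E0 B8 95 E0 BD A3 E9 99 A6

U+CB286: 4-byte form → F3 8B 8A 86.
U+F3A6F: 4-byte form → F3 B3 A9 AF.
U+F1FF7: 4-byte form → F3 B1 BF B7.
U+0E15: 3-byte form → E0 B8 95.
U+0F63: 3-byte form → E0 BD A3.
U+9666: 3-byte form → E9 99 A6.
Concatenated (21 bytes): F3 8B 8A 86 F3 B3 A9 AF F3 B1 BF B7 E0 B8 95 E0 BD A3 E9 99 A6.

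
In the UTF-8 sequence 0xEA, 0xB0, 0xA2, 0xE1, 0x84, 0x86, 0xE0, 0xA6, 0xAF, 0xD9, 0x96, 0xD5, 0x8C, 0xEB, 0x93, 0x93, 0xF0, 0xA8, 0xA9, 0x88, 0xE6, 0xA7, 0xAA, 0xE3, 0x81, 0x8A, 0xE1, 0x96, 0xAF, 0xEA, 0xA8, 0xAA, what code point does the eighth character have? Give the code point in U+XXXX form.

U+69EA

Offset 0: leading byte 0xEA = 11101010 → 3-byte char #1 = EA B0 A2.
Offset 3: leading byte 0xE1 = 11100001 → 3-byte char #2 = E1 84 86.
Offset 6: leading byte 0xE0 = 11100000 → 3-byte char #3 = E0 A6 AF.
Offset 9: leading byte 0xD9 = 11011001 → 2-byte char #4 = D9 96.
Offset 11: leading byte 0xD5 = 11010101 → 2-byte char #5 = D5 8C.
Offset 13: leading byte 0xEB = 11101011 → 3-byte char #6 = EB 93 93.
Offset 16: leading byte 0xF0 = 11110000 → 4-byte char #7 = F0 A8 A9 88.
Offset 20: leading byte 0xE6 = 11100110 → 3-byte char #8 = E6 A7 AA.
Leading byte 0xE6 = 11100110 matches 1110xxxx → 3-byte sequence.
Byte 1: 0xE6 = 11100110, payload 0110 (4 bits).
Byte 2: 0xA7 = 10100111 (10xxxxxx ✓), payload 100111.
Byte 3: 0xAA = 10101010 (10xxxxxx ✓), payload 101010.
Concatenate: 0110100111101010 = 0x69EA (16 bits → U+69EA).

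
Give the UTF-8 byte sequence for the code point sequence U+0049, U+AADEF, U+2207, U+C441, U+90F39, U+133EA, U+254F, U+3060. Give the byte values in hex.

U+0049: 1-byte form → 49.
U+AADEF: 4-byte form → F2 AA B7 AF.
U+2207: 3-byte form → E2 88 87.
U+C441: 3-byte form → EC 91 81.
U+90F39: 4-byte form → F2 90 BC B9.
U+133EA: 4-byte form → F0 93 8F AA.
U+254F: 3-byte form → E2 95 8F.
U+3060: 3-byte form → E3 81 A0.
Concatenated (25 bytes): 49 F2 AA B7 AF E2 88 87 EC 91 81 F2 90 BC B9 F0 93 8F AA E2 95 8F E3 81 A0.

49 F2 AA B7 AF E2 88 87 EC 91 81 F2 90 BC B9 F0 93 8F AA E2 95 8F E3 81 A0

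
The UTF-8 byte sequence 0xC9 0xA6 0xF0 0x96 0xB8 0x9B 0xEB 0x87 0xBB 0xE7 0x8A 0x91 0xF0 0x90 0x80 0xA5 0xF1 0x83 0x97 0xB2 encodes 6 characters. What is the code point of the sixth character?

U+435F2

Offset 0: leading byte 0xC9 = 11001001 → 2-byte char #1 = C9 A6.
Offset 2: leading byte 0xF0 = 11110000 → 4-byte char #2 = F0 96 B8 9B.
Offset 6: leading byte 0xEB = 11101011 → 3-byte char #3 = EB 87 BB.
Offset 9: leading byte 0xE7 = 11100111 → 3-byte char #4 = E7 8A 91.
Offset 12: leading byte 0xF0 = 11110000 → 4-byte char #5 = F0 90 80 A5.
Offset 16: leading byte 0xF1 = 11110001 → 4-byte char #6 = F1 83 97 B2.
Leading byte 0xF1 = 11110001 matches 11110xxx → 4-byte sequence.
Byte 1: 0xF1 = 11110001, payload 001 (3 bits).
Byte 2: 0x83 = 10000011 (10xxxxxx ✓), payload 000011.
Byte 3: 0x97 = 10010111 (10xxxxxx ✓), payload 010111.
Byte 4: 0xB2 = 10110010 (10xxxxxx ✓), payload 110010.
Concatenate: 001000011010111110010 = 0x435F2 (21 bits → U+435F2).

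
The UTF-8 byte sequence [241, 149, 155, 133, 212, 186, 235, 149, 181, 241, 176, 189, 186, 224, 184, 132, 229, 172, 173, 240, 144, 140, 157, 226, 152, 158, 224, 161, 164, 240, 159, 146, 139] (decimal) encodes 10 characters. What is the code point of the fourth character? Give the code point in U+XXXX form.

U+70F7A

Offset 0: leading byte 0xF1 = 11110001 → 4-byte char #1 = F1 95 9B 85.
Offset 4: leading byte 0xD4 = 11010100 → 2-byte char #2 = D4 BA.
Offset 6: leading byte 0xEB = 11101011 → 3-byte char #3 = EB 95 B5.
Offset 9: leading byte 0xF1 = 11110001 → 4-byte char #4 = F1 B0 BD BA.
Leading byte 0xF1 = 11110001 matches 11110xxx → 4-byte sequence.
Byte 1: 0xF1 = 11110001, payload 001 (3 bits).
Byte 2: 0xB0 = 10110000 (10xxxxxx ✓), payload 110000.
Byte 3: 0xBD = 10111101 (10xxxxxx ✓), payload 111101.
Byte 4: 0xBA = 10111010 (10xxxxxx ✓), payload 111010.
Concatenate: 001110000111101111010 = 0x70F7A (21 bits → U+70F7A).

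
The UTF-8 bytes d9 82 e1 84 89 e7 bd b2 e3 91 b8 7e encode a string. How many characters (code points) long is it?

5

Byte at offset 0: 0xD9 = 11011001 → 2-byte char (#1). Advance 2.
Byte at offset 2: 0xE1 = 11100001 → 3-byte char (#2). Advance 3.
Byte at offset 5: 0xE7 = 11100111 → 3-byte char (#3). Advance 3.
Byte at offset 8: 0xE3 = 11100011 → 3-byte char (#4). Advance 3.
Byte at offset 11: 0x7E = 01111110 → 1-byte char (#5). Advance 1.
Reached end at offset 12 after 5 code points.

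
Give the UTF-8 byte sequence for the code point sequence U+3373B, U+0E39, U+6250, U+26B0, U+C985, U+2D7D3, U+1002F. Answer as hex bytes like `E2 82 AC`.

U+3373B: 4-byte form → F0 B3 9C BB.
U+0E39: 3-byte form → E0 B8 B9.
U+6250: 3-byte form → E6 89 90.
U+26B0: 3-byte form → E2 9A B0.
U+C985: 3-byte form → EC A6 85.
U+2D7D3: 4-byte form → F0 AD 9F 93.
U+1002F: 4-byte form → F0 90 80 AF.
Concatenated (24 bytes): F0 B3 9C BB E0 B8 B9 E6 89 90 E2 9A B0 EC A6 85 F0 AD 9F 93 F0 90 80 AF.

F0 B3 9C BB E0 B8 B9 E6 89 90 E2 9A B0 EC A6 85 F0 AD 9F 93 F0 90 80 AF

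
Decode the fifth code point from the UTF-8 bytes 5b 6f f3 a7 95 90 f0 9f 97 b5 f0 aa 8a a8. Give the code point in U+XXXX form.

U+2A2A8

Offset 0: leading byte 0x5B = 01011011 → 1-byte char #1 = 5B.
Offset 1: leading byte 0x6F = 01101111 → 1-byte char #2 = 6F.
Offset 2: leading byte 0xF3 = 11110011 → 4-byte char #3 = F3 A7 95 90.
Offset 6: leading byte 0xF0 = 11110000 → 4-byte char #4 = F0 9F 97 B5.
Offset 10: leading byte 0xF0 = 11110000 → 4-byte char #5 = F0 AA 8A A8.
Leading byte 0xF0 = 11110000 matches 11110xxx → 4-byte sequence.
Byte 1: 0xF0 = 11110000, payload 000 (3 bits).
Byte 2: 0xAA = 10101010 (10xxxxxx ✓), payload 101010.
Byte 3: 0x8A = 10001010 (10xxxxxx ✓), payload 001010.
Byte 4: 0xA8 = 10101000 (10xxxxxx ✓), payload 101000.
Concatenate: 000101010001010101000 = 0x2A2A8 (21 bits → U+2A2A8).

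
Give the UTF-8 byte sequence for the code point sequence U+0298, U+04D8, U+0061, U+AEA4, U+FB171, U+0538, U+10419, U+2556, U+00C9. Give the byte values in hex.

U+0298: 2-byte form → CA 98.
U+04D8: 2-byte form → D3 98.
U+0061: 1-byte form → 61.
U+AEA4: 3-byte form → EA BA A4.
U+FB171: 4-byte form → F3 BB 85 B1.
U+0538: 2-byte form → D4 B8.
U+10419: 4-byte form → F0 90 90 99.
U+2556: 3-byte form → E2 95 96.
U+00C9: 2-byte form → C3 89.
Concatenated (23 bytes): CA 98 D3 98 61 EA BA A4 F3 BB 85 B1 D4 B8 F0 90 90 99 E2 95 96 C3 89.

CA 98 D3 98 61 EA BA A4 F3 BB 85 B1 D4 B8 F0 90 90 99 E2 95 96 C3 89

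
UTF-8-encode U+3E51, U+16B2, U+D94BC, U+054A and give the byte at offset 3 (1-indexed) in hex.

0x91

1-indexed offset 3 is 0-indexed offset 2.
U+3E51 → 3-byte form E3 B9 91 at offsets 0–2.
Offset 2 falls in char 1's range; it's byte 3 of E3 B9 91 = 0x91.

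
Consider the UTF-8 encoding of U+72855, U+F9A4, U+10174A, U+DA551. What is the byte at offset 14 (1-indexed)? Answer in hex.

1-indexed offset 14 is 0-indexed offset 13.
U+72855 → 4-byte form F1 B2 A1 95 at offsets 0–3.
U+F9A4 → 3-byte form EF A6 A4 at offsets 4–6.
U+10174A → 4-byte form F4 81 9D 8A at offsets 7–10.
U+DA551 → 4-byte form F3 9A 95 91 at offsets 11–14.
Offset 13 falls in char 4's range; it's byte 3 of F3 9A 95 91 = 0x95.

0x95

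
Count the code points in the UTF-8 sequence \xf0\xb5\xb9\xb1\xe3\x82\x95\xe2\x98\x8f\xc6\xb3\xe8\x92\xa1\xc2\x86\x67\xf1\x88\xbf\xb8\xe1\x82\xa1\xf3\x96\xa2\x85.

10

Byte at offset 0: 0xF0 = 11110000 → 4-byte char (#1). Advance 4.
Byte at offset 4: 0xE3 = 11100011 → 3-byte char (#2). Advance 3.
Byte at offset 7: 0xE2 = 11100010 → 3-byte char (#3). Advance 3.
Byte at offset 10: 0xC6 = 11000110 → 2-byte char (#4). Advance 2.
Byte at offset 12: 0xE8 = 11101000 → 3-byte char (#5). Advance 3.
Byte at offset 15: 0xC2 = 11000010 → 2-byte char (#6). Advance 2.
Byte at offset 17: 0x67 = 01100111 → 1-byte char (#7). Advance 1.
Byte at offset 18: 0xF1 = 11110001 → 4-byte char (#8). Advance 4.
Byte at offset 22: 0xE1 = 11100001 → 3-byte char (#9). Advance 3.
Byte at offset 25: 0xF3 = 11110011 → 4-byte char (#10). Advance 4.
Reached end at offset 29 after 10 code points.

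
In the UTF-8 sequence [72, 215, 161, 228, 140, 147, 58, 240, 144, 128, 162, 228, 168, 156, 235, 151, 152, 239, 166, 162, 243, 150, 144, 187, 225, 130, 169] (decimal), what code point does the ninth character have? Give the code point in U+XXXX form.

Offset 0: leading byte 0x48 = 01001000 → 1-byte char #1 = 48.
Offset 1: leading byte 0xD7 = 11010111 → 2-byte char #2 = D7 A1.
Offset 3: leading byte 0xE4 = 11100100 → 3-byte char #3 = E4 8C 93.
Offset 6: leading byte 0x3A = 00111010 → 1-byte char #4 = 3A.
Offset 7: leading byte 0xF0 = 11110000 → 4-byte char #5 = F0 90 80 A2.
Offset 11: leading byte 0xE4 = 11100100 → 3-byte char #6 = E4 A8 9C.
Offset 14: leading byte 0xEB = 11101011 → 3-byte char #7 = EB 97 98.
Offset 17: leading byte 0xEF = 11101111 → 3-byte char #8 = EF A6 A2.
Offset 20: leading byte 0xF3 = 11110011 → 4-byte char #9 = F3 96 90 BB.
Leading byte 0xF3 = 11110011 matches 11110xxx → 4-byte sequence.
Byte 1: 0xF3 = 11110011, payload 011 (3 bits).
Byte 2: 0x96 = 10010110 (10xxxxxx ✓), payload 010110.
Byte 3: 0x90 = 10010000 (10xxxxxx ✓), payload 010000.
Byte 4: 0xBB = 10111011 (10xxxxxx ✓), payload 111011.
Concatenate: 011010110010000111011 = 0xD643B (21 bits → U+D643B).

U+D643B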